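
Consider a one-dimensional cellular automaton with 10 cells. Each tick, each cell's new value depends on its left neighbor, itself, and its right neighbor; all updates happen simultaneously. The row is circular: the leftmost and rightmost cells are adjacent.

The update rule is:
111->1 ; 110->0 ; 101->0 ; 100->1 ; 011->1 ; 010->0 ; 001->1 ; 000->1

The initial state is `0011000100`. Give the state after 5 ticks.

1110111110

1110111011
1100110011
1011101111
0011001111
1110111110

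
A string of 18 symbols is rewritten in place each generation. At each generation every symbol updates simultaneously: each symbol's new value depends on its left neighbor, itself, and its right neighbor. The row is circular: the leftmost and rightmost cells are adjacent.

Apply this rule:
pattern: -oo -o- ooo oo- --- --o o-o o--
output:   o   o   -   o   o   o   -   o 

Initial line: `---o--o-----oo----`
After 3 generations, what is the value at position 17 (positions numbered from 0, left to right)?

oooooooooooooooooo
------------------
oooooooooooooooooo
position 17 holds o

o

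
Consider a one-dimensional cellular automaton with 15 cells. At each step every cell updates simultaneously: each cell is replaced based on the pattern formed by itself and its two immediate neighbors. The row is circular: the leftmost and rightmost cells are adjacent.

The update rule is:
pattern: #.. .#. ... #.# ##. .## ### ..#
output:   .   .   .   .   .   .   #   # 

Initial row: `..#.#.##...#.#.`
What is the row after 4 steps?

.#........#....
#........#.....
........#.....#
.......#.....#.

.......#.....#.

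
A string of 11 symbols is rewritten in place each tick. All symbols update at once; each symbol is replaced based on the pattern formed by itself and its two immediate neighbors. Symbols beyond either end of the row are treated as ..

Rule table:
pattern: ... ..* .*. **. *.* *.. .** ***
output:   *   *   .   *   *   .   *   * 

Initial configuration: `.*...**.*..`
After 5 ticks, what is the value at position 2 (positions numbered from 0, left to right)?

*..*****..*
..******.*.
*********..
*********.*
**********.
position 2 holds *

*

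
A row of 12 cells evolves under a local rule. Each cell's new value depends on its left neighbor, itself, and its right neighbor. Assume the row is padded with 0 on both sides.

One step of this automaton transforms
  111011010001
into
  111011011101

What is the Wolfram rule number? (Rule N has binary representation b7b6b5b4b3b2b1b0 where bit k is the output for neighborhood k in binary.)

position 1: 111 → 1  (bit 7 = 1)
position 2: 110 → 1  (bit 6 = 1)
position 3: 101 → 0  (bit 5 = 0)
position 8: 100 → 1  (bit 4 = 1)
position 0: 011 → 1  (bit 3 = 1)
position 7: 010 → 1  (bit 2 = 1)
position 10: 001 → 0  (bit 1 = 0)
position 9: 000 → 1  (bit 0 = 1)
bits b7..b0 = 11011101 = 221

221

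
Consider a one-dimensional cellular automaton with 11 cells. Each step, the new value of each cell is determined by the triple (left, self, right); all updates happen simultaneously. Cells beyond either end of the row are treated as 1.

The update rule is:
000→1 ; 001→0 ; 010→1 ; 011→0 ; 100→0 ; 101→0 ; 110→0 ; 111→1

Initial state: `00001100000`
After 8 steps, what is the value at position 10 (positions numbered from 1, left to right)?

01100001110
00001100100
01100000100
00001110100
01100100100
00000100100
01110100100
00100100100
position 10 holds 0

0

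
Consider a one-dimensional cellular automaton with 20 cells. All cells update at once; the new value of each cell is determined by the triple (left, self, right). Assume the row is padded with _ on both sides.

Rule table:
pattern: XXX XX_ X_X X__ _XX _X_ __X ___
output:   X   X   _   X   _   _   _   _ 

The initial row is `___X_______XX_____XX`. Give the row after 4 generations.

____X_______XX_____X
_____X_______XX_____
______X_______XX____
_______X_______XX___

_______X_______XX___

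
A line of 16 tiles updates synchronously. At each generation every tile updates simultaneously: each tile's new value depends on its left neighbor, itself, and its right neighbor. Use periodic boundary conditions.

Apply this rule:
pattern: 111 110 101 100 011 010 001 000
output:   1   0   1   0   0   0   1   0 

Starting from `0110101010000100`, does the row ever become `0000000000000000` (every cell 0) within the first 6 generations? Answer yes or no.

no

1001010100001000
0010101000010001
0101010000100010
1010100001000100
0101000010001001
1010000100010010
generation 6 is 1010000100010010, still not uniform 0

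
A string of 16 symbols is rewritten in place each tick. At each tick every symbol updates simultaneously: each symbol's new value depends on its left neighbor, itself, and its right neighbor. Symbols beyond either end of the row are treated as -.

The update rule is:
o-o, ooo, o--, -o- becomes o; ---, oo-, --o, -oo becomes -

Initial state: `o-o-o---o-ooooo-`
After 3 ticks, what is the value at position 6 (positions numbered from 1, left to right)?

o

oooooo--oo-ooo-o
-oooo-o---o-o-oo
--oo-ooo--oooo--
position 6 holds o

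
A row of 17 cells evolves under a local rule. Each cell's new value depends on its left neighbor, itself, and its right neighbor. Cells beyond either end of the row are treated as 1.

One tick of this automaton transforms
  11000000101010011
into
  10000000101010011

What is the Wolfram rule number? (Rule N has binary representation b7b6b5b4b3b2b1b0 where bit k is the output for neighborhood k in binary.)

position 0: 111 → 1  (bit 7 = 1)
position 1: 110 → 0  (bit 6 = 0)
position 9: 101 → 0  (bit 5 = 0)
position 2: 100 → 0  (bit 4 = 0)
position 15: 011 → 1  (bit 3 = 1)
position 8: 010 → 1  (bit 2 = 1)
position 7: 001 → 0  (bit 1 = 0)
position 3: 000 → 0  (bit 0 = 0)
bits b7..b0 = 10001100 = 140

140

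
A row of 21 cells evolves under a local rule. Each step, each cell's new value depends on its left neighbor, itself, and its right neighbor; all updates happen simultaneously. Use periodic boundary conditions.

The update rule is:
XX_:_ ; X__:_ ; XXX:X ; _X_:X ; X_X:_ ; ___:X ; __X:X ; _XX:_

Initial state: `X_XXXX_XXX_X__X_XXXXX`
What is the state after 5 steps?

_____XXX__XX_____X_XX

___XX___X__X_XX__XXXX
_XX___XXX_XX____X_XX_
X___XX_X_____XXXX____
X_XX___X_XXXX_XX__XXX
_____XXX__XX_____X_XX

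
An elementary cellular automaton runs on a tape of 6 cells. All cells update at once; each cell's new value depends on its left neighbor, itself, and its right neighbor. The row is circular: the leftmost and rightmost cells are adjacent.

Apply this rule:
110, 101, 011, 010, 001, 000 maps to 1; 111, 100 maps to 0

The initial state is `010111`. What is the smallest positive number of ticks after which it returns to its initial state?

111101
000111
011101
110111
011100
110101
011111
110001
010111

9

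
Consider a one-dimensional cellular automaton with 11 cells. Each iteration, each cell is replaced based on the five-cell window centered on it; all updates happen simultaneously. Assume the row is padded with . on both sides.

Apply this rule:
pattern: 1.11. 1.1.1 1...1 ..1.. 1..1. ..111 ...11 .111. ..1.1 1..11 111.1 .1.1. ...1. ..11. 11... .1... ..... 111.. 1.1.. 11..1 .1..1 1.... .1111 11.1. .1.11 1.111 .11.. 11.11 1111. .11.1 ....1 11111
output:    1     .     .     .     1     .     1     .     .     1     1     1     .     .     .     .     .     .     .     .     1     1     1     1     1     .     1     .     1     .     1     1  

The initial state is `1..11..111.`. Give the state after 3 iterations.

.11.1.11..1

iteration 1: .11.1.1....
iteration 2: 1..1.1..1..
iteration 3: .11.1.11..1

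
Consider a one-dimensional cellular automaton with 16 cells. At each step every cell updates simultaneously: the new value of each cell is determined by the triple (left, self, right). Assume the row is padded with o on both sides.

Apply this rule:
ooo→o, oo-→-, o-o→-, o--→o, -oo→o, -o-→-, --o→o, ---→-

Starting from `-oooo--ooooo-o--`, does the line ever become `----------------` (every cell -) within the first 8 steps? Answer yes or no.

step 1: -ooo-oooooo---oo
step 2: -oo--ooooo-o-ooo
step 3: -o-oooooo----ooo
step 4: ---ooooo-o--oooo
step 5: o-ooooo---oooooo
step 6: --oooo-o-ooooooo
step 7: ooooo----ooooooo
step 8: oooo-o--oooooooo
step 8 is oooo-o--oooooooo, still not uniform -

no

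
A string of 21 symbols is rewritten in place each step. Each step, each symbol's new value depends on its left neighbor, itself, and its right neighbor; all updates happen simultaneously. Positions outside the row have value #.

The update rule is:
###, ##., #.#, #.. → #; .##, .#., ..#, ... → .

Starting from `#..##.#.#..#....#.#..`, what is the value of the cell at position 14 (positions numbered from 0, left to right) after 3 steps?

step 1: ##..##.#.#..#....#.#.
step 2: ###..##.#.#..#....#.#
step 3: ####..##.#.#..#....#.
position 14 holds #

#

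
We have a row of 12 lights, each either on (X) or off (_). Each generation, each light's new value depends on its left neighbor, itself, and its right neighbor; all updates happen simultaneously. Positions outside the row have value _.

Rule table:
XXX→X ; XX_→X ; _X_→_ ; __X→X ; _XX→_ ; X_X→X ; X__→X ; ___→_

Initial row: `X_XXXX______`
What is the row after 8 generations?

_X_XXXX_____
X_X_XXXX____
_X_X_XXXX___
X_X_X_XXXX__
_X_X_X_XXXX_
X_X_X_X_XXXX
_X_X_X_X_XXX
X_X_X_X_X_XX

X_X_X_X_X_XX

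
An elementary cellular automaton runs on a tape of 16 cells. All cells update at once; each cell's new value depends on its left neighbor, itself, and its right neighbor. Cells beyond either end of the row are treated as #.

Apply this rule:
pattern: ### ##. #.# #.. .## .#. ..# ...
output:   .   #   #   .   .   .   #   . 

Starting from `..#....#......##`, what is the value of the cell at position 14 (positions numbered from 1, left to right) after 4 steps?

#

.#....#......#..
#....#......#..#
#...#......#..#.
#..#......#..#.#
position 14 holds #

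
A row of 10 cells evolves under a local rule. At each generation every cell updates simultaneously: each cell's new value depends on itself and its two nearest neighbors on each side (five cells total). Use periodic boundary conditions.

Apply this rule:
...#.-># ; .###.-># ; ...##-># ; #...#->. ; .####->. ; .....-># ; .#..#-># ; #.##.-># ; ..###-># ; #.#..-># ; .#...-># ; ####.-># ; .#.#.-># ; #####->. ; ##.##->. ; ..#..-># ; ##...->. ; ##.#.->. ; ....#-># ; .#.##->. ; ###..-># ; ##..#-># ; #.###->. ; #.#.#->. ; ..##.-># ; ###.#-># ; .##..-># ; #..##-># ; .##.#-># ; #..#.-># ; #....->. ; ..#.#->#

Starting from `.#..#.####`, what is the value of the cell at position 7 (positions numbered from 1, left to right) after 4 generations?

.####...##
...##..###
..########
###.....##
position 7 holds .

.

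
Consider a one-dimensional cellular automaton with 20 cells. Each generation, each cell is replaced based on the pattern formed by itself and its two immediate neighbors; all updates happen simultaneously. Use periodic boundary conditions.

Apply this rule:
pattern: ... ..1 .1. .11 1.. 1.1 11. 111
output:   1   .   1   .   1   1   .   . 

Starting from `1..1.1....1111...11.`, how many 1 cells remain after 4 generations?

7

11.111111.....11...1
..1......1111...11..
1.111111.....11...11
.1......1111...11...
count of 1: 7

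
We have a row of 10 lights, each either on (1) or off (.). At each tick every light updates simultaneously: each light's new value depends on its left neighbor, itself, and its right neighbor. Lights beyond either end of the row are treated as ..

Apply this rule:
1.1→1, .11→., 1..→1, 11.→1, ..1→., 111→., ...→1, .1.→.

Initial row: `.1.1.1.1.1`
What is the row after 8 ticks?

1..1..1..1

..1.1.1.1.
1..1.1.1.1
.1..1.1.1.
..1..1.1.1
1..1..1.1.
.1..1..1.1
..1..1..1.
1..1..1..1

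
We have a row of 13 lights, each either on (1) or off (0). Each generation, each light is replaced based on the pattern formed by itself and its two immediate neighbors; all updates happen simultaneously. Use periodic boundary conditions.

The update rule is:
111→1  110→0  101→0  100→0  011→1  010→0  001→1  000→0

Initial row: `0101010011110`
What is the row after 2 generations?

1000000111100
0000001111001

0000001111001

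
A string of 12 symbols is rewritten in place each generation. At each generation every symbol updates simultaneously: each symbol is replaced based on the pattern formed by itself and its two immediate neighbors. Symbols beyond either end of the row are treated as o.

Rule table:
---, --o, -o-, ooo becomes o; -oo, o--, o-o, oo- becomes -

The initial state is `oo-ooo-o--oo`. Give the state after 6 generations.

-o-o-o-o--o-

o---o--o-o-o
--ooo-oo-o--
-o-o-----o-o
-o-o-ooooo--
-o-o--ooo--o
-o-o-o-o--o-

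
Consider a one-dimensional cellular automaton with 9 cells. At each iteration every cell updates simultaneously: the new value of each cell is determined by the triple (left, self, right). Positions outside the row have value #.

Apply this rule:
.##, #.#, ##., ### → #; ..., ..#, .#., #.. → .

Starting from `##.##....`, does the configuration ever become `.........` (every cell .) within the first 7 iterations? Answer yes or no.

#####....
#####....  (fixed point — unchanged through iteration 7)
iteration 7 is #####...., still not uniform .

no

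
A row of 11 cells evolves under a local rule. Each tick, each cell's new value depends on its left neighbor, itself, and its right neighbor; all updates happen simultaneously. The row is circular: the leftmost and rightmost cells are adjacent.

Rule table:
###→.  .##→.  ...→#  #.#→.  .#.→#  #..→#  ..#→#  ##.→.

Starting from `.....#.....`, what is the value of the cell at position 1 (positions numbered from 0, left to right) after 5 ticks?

tick 1: ###########
tick 2: ...........
tick 3: ###########  (repeats tick 1; period 2)
tick 5: ###########
position 1 holds #

#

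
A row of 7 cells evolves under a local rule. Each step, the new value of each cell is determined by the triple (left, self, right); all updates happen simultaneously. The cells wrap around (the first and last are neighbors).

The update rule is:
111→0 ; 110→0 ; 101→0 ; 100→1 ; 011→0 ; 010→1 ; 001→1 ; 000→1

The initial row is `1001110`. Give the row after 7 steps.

1110000
0001111
1110000  (repeats step 1; period 2)
step 7: 1110000

1110000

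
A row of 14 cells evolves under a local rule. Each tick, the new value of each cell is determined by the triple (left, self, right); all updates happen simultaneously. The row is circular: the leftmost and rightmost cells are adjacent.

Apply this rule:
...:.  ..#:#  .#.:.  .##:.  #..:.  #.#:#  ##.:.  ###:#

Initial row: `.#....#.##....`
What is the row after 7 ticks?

.#......#....#

tick 1: #....#.#......
tick 2: ....#.#......#
tick 3: ...#.#......#.
tick 4: ..#.#......#..
tick 5: .#.#......#...
tick 6: #.#......#....
tick 7: .#......#....#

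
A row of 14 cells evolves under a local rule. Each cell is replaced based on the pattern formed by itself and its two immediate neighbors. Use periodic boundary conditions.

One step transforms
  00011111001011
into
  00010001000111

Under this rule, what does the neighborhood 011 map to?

1

At position 3 the neighborhood is 011; the next row has 1 there.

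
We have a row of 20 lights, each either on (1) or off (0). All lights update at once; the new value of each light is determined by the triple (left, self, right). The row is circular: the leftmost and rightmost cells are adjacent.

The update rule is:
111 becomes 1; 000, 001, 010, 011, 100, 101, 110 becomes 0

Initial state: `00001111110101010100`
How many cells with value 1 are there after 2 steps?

2

00000111100000000000
00000011000000000000
count of 1: 2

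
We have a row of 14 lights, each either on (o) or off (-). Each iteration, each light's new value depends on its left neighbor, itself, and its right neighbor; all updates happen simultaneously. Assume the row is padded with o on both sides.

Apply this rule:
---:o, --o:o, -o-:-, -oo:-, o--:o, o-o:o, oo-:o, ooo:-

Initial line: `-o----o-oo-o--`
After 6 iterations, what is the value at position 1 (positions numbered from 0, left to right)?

-

iteration 1: o-oooo-o-oo-oo
iteration 2: oo---oo-o-oo--
iteration 3: -oooo-oo-o-ooo
iteration 4: o---oo-oo-o---
iteration 5: oooo-oo-oo-ooo
iteration 6: ---oo-oo-oo---
position 1 holds -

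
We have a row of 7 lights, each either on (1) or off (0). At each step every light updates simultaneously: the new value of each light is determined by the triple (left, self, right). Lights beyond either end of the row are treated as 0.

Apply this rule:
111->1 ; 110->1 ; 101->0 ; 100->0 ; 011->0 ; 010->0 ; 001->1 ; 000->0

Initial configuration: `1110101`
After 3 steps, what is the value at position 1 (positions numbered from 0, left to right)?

0

step 1: 0110000
step 2: 1010000
step 3: 0000000
position 1 holds 0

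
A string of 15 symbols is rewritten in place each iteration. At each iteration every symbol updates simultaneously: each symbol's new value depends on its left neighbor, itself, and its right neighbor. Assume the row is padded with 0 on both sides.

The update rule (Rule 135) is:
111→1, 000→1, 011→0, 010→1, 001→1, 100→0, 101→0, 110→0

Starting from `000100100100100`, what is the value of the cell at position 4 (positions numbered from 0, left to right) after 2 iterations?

0

111101101101101
011000000000001
position 4 holds 0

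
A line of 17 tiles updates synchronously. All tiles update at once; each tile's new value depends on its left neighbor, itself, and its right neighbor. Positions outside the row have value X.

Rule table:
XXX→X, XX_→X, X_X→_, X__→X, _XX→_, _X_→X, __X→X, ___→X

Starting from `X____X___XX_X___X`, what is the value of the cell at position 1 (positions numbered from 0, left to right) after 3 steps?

XXXXXXXXX_X_XXXX_
XXXXXXXXX_X__XXX_
XXXXXXXXX_XXX_XX_
position 1 holds X

X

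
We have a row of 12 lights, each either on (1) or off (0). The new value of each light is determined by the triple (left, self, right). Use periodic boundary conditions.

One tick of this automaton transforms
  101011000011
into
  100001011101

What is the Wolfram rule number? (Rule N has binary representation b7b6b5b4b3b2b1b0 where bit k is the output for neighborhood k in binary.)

position 11: 111 → 1  (bit 7 = 1)
position 0: 110 → 1  (bit 6 = 1)
position 1: 101 → 0  (bit 5 = 0)
position 6: 100 → 0  (bit 4 = 0)
position 4: 011 → 0  (bit 3 = 0)
position 2: 010 → 0  (bit 2 = 0)
position 9: 001 → 1  (bit 1 = 1)
position 7: 000 → 1  (bit 0 = 1)
bits b7..b0 = 11000011 = 195

195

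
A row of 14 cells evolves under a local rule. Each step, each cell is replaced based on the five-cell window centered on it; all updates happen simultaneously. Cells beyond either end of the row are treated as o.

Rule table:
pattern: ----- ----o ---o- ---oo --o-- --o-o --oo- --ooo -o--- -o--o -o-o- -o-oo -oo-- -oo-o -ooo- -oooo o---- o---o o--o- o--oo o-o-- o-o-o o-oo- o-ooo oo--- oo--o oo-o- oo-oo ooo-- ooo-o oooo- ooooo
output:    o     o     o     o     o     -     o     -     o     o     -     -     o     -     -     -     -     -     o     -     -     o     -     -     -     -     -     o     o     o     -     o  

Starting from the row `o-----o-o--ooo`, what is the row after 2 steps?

o--ooo---o---o
o----o--ooo-o-

o----o--ooo-o-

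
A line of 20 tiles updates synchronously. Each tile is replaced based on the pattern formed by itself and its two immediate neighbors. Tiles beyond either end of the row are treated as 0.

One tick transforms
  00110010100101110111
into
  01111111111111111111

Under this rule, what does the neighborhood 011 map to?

1

At position 2 the neighborhood is 011; the next row has 1 there.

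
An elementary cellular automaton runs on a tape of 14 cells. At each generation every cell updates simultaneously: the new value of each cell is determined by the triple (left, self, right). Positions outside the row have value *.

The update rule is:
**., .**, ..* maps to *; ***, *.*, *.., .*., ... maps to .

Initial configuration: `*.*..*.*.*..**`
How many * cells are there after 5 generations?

*...*......**.
*..*......***.
*.*......**.*.
*.......***...
*......**.*..*
count of *: 5

5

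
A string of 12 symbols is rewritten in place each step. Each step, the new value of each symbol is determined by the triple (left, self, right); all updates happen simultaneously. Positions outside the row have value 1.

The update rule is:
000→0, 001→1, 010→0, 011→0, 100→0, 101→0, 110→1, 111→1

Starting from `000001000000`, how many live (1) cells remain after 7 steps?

3

000010000001
000100000010
001000000100
010000001001
000000010010
000000100100
000001001001
count of 1: 3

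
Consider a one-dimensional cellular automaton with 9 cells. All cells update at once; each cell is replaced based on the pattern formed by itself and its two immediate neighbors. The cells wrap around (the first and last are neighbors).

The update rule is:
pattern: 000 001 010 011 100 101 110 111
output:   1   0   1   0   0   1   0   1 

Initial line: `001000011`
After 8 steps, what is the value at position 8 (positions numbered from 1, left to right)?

0

001011000
101100011
010001001
110101001
101111000
110110010
001000011  (repeats step 0; period 7)
step 8: 001011000
position 8 holds 0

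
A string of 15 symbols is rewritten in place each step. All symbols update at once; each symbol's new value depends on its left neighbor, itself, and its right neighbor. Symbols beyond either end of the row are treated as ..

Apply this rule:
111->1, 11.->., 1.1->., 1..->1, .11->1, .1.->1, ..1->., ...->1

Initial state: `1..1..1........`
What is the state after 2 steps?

11.11.111111111
1..1..11111111.

1..1..11111111.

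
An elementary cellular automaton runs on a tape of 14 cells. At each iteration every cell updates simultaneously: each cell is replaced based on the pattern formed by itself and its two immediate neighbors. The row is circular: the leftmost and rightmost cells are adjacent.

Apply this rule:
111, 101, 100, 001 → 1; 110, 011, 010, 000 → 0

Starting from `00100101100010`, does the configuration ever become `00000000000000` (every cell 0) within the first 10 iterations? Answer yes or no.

no

01011010010101
10100101101010
01011010010101  (repeats iteration 1; period 2)
iteration 10: 10100101101010
iteration 10 is 10100101101010, still not uniform 0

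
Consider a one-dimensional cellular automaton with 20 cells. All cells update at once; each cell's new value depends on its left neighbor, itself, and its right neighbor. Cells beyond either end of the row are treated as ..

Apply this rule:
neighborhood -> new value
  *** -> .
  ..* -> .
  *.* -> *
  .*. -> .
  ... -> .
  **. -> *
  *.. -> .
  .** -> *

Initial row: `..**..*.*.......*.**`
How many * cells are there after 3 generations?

..**...*.........***
..**.............*.*
..**..............*.
count of *: 3

3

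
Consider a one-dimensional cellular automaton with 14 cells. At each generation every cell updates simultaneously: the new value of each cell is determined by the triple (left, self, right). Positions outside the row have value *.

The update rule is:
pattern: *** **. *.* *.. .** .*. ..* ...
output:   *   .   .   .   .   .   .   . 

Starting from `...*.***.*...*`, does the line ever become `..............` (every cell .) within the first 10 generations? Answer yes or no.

yes

......*.......
..............
all cells are . at generation 2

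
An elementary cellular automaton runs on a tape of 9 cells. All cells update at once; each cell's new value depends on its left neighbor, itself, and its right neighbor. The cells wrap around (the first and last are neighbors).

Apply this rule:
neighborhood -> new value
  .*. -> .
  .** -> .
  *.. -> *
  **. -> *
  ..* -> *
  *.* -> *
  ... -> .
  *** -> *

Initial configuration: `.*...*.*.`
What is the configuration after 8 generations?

*.*.*.**.

*.*.*.*.*
**.*.*.*.
.**.*.*.*
*.**.*.*.
.*.**.*.*
*.*.**.*.
.*.*.**.*
*.*.*.**.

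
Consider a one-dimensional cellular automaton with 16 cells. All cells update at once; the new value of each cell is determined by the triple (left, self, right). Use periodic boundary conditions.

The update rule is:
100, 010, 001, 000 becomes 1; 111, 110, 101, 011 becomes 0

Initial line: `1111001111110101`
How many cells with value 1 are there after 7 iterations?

0000110000000100
1111001111111111
0000110000000000
1111001111111111  (repeats iteration 2; period 2)
iteration 7: 0000110000000000
count of 1: 2

2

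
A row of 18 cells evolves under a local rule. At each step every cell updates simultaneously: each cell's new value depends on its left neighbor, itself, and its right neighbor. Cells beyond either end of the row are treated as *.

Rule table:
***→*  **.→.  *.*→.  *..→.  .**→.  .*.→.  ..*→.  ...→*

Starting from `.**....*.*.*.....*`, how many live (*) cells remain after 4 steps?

....**.......***..
.**....*****..*...
....**..***.....*.
.**......*..***...
count of *: 6

6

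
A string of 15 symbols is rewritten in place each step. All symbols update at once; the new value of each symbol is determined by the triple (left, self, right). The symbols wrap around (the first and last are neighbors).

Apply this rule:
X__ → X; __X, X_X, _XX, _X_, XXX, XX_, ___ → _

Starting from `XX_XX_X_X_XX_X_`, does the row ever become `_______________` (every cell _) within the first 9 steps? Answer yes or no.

yes

step 1: _______________
all cells are _ at step 1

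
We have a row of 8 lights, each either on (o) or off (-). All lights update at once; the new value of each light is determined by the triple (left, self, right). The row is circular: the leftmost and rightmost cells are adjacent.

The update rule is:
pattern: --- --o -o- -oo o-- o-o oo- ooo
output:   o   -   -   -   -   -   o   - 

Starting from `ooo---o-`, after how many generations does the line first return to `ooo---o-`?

12

--o-o---
o-----oo
o-ooo---
----o-o-
ooo-----
--o-ooo-
o-----o-
--ooo---
o---o-oo
o-o-----
----ooo-
ooo---o-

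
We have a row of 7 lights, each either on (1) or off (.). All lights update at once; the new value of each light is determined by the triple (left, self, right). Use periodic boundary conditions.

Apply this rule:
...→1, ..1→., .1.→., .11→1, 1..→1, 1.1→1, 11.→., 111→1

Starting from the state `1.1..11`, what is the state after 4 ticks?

.1.1.11
1.1.11.
.1.11.1
1.11.1.

1.11.1.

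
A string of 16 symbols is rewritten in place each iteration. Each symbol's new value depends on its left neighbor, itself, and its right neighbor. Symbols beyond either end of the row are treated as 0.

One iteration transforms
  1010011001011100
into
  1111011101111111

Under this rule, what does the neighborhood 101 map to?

1

At position 1 the neighborhood is 101; the next row has 1 there.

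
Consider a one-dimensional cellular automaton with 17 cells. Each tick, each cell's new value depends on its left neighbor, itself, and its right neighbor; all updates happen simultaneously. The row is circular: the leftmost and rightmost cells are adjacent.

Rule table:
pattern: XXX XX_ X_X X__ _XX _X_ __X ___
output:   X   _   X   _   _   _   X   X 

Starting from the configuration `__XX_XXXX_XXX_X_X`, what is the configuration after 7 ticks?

_X__X_XX_X_X_X_X_
X__X_X__X_X_X_X__
__X_X__X_X_X_X__X
_X_X__X_X_X_X__X_
X_X__X_X_X_X__X__
_X__X_X_X_X__X__X
X__X_X_X_X__X__X_

X__X_X_X_X__X__X_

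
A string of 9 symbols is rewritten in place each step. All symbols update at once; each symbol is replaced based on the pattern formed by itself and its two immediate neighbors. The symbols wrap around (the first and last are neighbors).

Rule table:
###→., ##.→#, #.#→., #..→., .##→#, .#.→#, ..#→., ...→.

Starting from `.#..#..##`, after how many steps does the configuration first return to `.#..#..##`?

.#..#..##

1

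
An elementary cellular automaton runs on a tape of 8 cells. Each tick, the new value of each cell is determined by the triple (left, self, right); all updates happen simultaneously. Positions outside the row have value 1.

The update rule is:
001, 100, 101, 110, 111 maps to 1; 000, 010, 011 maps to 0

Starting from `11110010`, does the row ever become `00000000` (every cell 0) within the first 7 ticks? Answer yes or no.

no

11111101
11111110
11111111
11111111  (fixed point — unchanged through tick 7)
tick 7 is 11111111, still not uniform 0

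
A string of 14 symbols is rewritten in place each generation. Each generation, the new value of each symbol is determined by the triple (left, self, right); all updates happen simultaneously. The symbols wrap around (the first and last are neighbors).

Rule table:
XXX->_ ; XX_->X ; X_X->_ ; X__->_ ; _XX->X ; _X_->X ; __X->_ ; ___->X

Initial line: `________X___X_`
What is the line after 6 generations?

XXXXXXX_X_X_X_
X_____X_X_X_X_
X_XXX_X_X_X_X_
X_X_X_X_X_X_X_
X_X_X_X_X_X_X_  (fixed point — unchanged through generation 6)

X_X_X_X_X_X_X_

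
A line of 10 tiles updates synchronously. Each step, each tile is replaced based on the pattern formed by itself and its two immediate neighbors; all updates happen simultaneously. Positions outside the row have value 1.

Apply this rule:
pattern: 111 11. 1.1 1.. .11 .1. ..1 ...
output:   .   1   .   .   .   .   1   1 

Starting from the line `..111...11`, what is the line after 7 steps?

.1..1.11..
...1...1.1
.11..11...
..1.1.1.11
.1........
...1111111
.11.......

.11.......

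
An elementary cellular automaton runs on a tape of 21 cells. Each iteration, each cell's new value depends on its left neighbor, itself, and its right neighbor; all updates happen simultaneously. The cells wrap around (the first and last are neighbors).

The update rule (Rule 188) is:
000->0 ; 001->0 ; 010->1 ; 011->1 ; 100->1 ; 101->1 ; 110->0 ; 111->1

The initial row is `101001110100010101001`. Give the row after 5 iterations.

011101101110011111101
111011011101011111011
110110111011111110111
101101110111111101111
011011101111111011111

011011101111111011111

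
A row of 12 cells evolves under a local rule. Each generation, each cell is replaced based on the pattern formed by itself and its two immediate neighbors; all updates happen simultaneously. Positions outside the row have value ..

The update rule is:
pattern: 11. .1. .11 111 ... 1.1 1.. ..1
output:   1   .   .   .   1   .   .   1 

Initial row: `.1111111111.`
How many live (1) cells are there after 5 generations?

generation 1: 1.........1.
generation 2: ..11111111..
generation 3: 11.......1.1
generation 4: .1.111111...
generation 5: 1.......1.11
count of 1: 4

4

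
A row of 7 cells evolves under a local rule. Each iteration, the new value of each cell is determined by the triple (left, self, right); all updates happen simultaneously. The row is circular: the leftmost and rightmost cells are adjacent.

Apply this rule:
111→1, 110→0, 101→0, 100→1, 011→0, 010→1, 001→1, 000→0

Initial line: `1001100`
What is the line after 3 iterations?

iteration 1: 1110011
iteration 2: 1101101
iteration 3: 1000000

1000000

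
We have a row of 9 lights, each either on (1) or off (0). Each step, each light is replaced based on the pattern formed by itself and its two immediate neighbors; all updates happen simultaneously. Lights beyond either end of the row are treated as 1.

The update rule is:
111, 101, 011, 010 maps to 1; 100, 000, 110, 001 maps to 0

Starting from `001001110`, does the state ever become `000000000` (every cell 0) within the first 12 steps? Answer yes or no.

no

001001101
001001011
001001111
001001111  (fixed point — unchanged through step 12)
step 12 is 001001111, still not uniform 0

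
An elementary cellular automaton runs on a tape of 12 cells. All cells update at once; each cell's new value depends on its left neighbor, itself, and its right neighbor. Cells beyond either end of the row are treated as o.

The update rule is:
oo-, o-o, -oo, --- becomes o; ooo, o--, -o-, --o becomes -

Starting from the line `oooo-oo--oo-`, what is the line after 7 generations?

o-ooo-o-oo-o

---oooo--ooo
-o-o--o--o--
o-o---------
oo--ooooooo-
-o--o-----oo
o-----ooo-o-
o-ooo-o-oo-o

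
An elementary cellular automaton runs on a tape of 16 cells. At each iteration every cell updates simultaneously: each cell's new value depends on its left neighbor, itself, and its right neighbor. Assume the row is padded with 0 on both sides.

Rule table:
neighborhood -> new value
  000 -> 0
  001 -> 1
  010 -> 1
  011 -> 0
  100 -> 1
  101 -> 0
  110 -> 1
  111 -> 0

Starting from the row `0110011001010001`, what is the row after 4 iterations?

1011101111011011
1000100001001001
1101110011111111
0100011100000001

0100011100000001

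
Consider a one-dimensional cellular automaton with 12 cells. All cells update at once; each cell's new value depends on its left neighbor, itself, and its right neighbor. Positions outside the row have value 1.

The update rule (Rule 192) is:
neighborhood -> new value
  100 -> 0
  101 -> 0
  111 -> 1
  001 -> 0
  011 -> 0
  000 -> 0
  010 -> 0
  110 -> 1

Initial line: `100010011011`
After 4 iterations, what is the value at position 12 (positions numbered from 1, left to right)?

100000001001
100000000000
100000000000  (fixed point — unchanged through iteration 4)
position 12 holds 0

0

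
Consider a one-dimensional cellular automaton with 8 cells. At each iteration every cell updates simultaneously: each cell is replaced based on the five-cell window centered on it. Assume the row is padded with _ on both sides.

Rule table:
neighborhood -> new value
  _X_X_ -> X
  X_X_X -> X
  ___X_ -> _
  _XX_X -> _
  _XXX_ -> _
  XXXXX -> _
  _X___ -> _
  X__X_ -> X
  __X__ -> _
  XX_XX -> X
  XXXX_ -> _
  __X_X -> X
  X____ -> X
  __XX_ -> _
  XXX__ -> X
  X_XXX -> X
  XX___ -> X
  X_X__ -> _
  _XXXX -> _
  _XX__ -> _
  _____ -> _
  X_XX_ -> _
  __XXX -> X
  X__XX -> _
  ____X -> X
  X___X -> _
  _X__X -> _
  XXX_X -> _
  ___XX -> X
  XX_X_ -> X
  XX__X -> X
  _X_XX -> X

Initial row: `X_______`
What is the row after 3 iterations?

__X_____
X___X___
______X_

______X_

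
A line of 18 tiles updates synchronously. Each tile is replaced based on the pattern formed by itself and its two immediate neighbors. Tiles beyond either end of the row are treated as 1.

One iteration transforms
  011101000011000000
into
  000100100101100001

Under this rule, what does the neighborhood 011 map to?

0

At position 1 the neighborhood is 011; the next row has 0 there.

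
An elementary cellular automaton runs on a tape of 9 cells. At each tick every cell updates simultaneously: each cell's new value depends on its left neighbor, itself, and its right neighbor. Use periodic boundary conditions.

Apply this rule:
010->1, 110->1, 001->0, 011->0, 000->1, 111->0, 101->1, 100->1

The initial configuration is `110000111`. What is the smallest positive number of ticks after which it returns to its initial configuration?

011110000
000011111
111000001
001111100
100000111
111110000
000011110
111000011
001111000
100001111
111100000
000111110
110000011
011111000
000001111
111100001
000111100
110000111

18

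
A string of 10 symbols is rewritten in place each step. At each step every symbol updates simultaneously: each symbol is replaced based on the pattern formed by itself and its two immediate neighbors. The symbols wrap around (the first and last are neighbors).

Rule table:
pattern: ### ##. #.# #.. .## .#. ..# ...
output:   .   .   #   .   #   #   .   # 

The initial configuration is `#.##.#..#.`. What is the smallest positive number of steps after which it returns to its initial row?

###.##..##
...##...#.
##.#..#.#.
#.##..####
.##...#...
.#..#.#.##
##..#####.
#...#....#
..#.#.##.#
..#####.##
..#....##.
#.#.##.#..
#####.##..
#....##...
#.##.#..#.

15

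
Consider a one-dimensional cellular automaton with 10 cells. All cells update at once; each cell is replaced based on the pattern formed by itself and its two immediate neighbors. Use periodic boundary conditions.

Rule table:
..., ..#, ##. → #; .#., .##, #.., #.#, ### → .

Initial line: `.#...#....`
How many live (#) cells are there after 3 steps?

2

#..##..###
#.#.#.#...
........##
count of #: 2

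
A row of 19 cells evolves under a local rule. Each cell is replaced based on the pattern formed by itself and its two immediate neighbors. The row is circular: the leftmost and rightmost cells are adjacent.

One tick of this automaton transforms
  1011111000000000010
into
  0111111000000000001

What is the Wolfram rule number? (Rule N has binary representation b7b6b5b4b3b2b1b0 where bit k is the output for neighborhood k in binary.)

position 3: 111 → 1  (bit 7 = 1)
position 6: 110 → 1  (bit 6 = 1)
position 1: 101 → 1  (bit 5 = 1)
position 7: 100 → 0  (bit 4 = 0)
position 2: 011 → 1  (bit 3 = 1)
position 0: 010 → 0  (bit 2 = 0)
position 16: 001 → 0  (bit 1 = 0)
position 8: 000 → 0  (bit 0 = 0)
bits b7..b0 = 11101000 = 232

232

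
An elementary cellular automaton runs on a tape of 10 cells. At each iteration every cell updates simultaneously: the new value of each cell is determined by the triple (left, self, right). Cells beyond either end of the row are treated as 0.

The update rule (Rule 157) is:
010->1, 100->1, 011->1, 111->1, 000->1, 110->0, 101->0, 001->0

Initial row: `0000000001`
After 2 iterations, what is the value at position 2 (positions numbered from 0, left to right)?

iteration 1: 1111111101
iteration 2: 1111111001
position 2 holds 1

1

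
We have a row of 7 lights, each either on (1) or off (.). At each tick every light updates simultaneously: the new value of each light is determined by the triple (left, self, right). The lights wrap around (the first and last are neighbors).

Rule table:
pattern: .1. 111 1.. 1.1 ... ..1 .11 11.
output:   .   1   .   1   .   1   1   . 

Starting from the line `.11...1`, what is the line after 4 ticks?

..1.11.

11...1.
1...1.1
...1.11
..1.11.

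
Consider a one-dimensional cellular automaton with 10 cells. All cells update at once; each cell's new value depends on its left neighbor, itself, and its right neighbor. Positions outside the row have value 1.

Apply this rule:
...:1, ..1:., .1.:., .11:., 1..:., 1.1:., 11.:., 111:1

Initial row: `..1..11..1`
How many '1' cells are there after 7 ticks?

8

..........
.11111111.
..111111..
...1111...
.1..11..1.
..........  (repeats tick 1; period 5)
tick 7: .11111111.
count of 1: 8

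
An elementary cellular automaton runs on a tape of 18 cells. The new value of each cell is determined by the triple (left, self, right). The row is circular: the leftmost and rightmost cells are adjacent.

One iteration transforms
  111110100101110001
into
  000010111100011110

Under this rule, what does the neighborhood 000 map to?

At position 15 the neighborhood is 000; the next row has 1 there.

1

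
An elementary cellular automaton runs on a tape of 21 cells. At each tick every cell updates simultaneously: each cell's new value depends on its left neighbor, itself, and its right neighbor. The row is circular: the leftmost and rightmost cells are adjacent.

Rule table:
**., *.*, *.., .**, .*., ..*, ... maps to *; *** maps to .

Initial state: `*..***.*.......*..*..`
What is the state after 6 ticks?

...***...............

tick 1: ****.****************
tick 2: ...***...............
tick 3: ****.****************  (repeats tick 1; period 2)
tick 6: ...***...............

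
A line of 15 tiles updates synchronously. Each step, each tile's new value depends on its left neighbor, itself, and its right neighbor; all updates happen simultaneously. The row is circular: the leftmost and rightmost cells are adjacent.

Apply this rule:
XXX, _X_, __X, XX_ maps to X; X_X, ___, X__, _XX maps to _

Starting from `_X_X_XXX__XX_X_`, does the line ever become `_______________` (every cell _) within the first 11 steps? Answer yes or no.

no

step 1: XX_X__XX_X_X_X_
step 2: _X_X_X_X_X_X_X_
step 3: XX_X_X_X_X_X_X_
step 4: _X_X_X_X_X_X_X_  (repeats step 2; period 2)
step 11: XX_X_X_X_X_X_X_
step 11 is XX_X_X_X_X_X_X_, still not uniform _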